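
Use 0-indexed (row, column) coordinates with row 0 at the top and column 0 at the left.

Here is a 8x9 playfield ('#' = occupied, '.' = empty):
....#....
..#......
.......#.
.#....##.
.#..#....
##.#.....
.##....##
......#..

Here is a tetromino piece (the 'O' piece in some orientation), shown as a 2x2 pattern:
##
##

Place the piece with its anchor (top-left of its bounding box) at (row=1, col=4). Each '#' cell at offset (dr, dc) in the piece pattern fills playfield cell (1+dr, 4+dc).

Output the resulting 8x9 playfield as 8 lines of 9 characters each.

Fill (1+0,4+0) = (1,4)
Fill (1+0,4+1) = (1,5)
Fill (1+1,4+0) = (2,4)
Fill (1+1,4+1) = (2,5)

Answer: ....#....
..#.##...
....##.#.
.#....##.
.#..#....
##.#.....
.##....##
......#..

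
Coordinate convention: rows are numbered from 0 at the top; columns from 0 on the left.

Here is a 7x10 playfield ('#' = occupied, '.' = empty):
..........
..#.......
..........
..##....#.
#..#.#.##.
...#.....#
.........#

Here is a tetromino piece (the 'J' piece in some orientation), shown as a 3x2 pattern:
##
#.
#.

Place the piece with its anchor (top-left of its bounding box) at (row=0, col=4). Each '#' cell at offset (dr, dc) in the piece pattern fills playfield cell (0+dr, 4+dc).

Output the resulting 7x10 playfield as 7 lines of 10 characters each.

Answer: ....##....
..#.#.....
....#.....
..##....#.
#..#.#.##.
...#.....#
.........#

Derivation:
Fill (0+0,4+0) = (0,4)
Fill (0+0,4+1) = (0,5)
Fill (0+1,4+0) = (1,4)
Fill (0+2,4+0) = (2,4)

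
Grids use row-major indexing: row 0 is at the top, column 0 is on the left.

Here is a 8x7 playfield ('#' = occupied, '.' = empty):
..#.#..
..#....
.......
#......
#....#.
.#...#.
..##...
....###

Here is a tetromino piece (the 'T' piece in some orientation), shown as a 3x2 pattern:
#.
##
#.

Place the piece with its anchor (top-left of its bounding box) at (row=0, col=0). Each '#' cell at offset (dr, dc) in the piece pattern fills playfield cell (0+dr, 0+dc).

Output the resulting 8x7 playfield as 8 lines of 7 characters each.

Fill (0+0,0+0) = (0,0)
Fill (0+1,0+0) = (1,0)
Fill (0+1,0+1) = (1,1)
Fill (0+2,0+0) = (2,0)

Answer: #.#.#..
###....
#......
#......
#....#.
.#...#.
..##...
....###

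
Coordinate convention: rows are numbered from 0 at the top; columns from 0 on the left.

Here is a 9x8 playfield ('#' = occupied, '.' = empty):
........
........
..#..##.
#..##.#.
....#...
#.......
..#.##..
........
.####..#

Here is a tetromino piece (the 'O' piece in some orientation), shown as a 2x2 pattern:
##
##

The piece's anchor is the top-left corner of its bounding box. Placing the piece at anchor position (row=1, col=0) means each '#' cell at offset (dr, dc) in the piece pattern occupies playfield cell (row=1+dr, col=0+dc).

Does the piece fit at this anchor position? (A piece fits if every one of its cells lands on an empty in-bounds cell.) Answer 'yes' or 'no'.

Answer: yes

Derivation:
Check each piece cell at anchor (1, 0):
  offset (0,0) -> (1,0): empty -> OK
  offset (0,1) -> (1,1): empty -> OK
  offset (1,0) -> (2,0): empty -> OK
  offset (1,1) -> (2,1): empty -> OK
All cells valid: yes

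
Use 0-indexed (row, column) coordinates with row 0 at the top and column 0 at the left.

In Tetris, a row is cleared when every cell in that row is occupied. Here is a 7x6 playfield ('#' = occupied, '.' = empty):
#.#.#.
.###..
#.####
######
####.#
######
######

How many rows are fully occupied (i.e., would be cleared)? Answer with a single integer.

Answer: 3

Derivation:
Check each row:
  row 0: 3 empty cells -> not full
  row 1: 3 empty cells -> not full
  row 2: 1 empty cell -> not full
  row 3: 0 empty cells -> FULL (clear)
  row 4: 1 empty cell -> not full
  row 5: 0 empty cells -> FULL (clear)
  row 6: 0 empty cells -> FULL (clear)
Total rows cleared: 3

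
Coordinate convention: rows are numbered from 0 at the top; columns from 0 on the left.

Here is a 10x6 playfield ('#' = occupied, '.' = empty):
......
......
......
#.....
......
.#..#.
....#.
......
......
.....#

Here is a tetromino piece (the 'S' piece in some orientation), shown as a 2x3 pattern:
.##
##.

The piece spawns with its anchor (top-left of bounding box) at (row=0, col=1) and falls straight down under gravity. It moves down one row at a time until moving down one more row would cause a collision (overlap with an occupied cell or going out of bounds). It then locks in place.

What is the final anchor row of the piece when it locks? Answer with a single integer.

Spawn at (row=0, col=1). Try each row:
  row 0: fits
  row 1: fits
  row 2: fits
  row 3: fits
  row 4: blocked -> lock at row 3

Answer: 3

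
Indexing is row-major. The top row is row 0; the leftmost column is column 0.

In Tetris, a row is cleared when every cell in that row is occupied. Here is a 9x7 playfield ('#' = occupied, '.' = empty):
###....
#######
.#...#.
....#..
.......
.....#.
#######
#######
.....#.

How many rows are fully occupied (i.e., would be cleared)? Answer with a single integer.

Answer: 3

Derivation:
Check each row:
  row 0: 4 empty cells -> not full
  row 1: 0 empty cells -> FULL (clear)
  row 2: 5 empty cells -> not full
  row 3: 6 empty cells -> not full
  row 4: 7 empty cells -> not full
  row 5: 6 empty cells -> not full
  row 6: 0 empty cells -> FULL (clear)
  row 7: 0 empty cells -> FULL (clear)
  row 8: 6 empty cells -> not full
Total rows cleared: 3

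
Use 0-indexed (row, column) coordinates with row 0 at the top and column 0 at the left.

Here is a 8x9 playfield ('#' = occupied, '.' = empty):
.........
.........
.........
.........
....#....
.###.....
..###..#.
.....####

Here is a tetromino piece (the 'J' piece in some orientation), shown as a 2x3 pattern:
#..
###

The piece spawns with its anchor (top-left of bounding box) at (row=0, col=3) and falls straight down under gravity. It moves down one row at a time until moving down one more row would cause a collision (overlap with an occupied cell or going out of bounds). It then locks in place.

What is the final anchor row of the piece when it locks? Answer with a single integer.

Answer: 2

Derivation:
Spawn at (row=0, col=3). Try each row:
  row 0: fits
  row 1: fits
  row 2: fits
  row 3: blocked -> lock at row 2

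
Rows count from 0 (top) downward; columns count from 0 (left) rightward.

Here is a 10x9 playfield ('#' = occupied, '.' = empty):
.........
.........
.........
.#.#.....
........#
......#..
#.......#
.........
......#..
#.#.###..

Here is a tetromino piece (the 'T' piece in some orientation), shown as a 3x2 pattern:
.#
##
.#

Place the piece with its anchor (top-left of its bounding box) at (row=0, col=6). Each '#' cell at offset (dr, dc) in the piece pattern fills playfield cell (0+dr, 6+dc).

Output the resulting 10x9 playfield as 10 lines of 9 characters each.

Fill (0+0,6+1) = (0,7)
Fill (0+1,6+0) = (1,6)
Fill (0+1,6+1) = (1,7)
Fill (0+2,6+1) = (2,7)

Answer: .......#.
......##.
.......#.
.#.#.....
........#
......#..
#.......#
.........
......#..
#.#.###..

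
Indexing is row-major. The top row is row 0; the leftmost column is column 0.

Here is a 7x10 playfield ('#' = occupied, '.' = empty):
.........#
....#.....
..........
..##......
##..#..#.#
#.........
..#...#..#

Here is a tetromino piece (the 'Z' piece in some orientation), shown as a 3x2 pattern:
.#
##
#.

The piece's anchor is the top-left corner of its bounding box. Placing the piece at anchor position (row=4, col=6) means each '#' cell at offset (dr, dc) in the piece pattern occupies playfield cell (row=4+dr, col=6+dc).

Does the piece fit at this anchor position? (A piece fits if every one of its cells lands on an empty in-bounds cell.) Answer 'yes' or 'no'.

Check each piece cell at anchor (4, 6):
  offset (0,1) -> (4,7): occupied ('#') -> FAIL
  offset (1,0) -> (5,6): empty -> OK
  offset (1,1) -> (5,7): empty -> OK
  offset (2,0) -> (6,6): occupied ('#') -> FAIL
All cells valid: no

Answer: no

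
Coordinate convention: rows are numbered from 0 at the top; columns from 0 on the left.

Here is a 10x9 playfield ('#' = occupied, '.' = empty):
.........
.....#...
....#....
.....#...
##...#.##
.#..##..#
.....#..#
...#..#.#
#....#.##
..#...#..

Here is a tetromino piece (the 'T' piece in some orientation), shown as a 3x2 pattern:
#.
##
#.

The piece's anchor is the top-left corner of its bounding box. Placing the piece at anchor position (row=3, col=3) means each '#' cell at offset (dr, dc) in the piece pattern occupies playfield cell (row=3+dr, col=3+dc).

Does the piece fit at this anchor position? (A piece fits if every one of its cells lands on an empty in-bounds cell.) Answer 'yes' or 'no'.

Answer: yes

Derivation:
Check each piece cell at anchor (3, 3):
  offset (0,0) -> (3,3): empty -> OK
  offset (1,0) -> (4,3): empty -> OK
  offset (1,1) -> (4,4): empty -> OK
  offset (2,0) -> (5,3): empty -> OK
All cells valid: yes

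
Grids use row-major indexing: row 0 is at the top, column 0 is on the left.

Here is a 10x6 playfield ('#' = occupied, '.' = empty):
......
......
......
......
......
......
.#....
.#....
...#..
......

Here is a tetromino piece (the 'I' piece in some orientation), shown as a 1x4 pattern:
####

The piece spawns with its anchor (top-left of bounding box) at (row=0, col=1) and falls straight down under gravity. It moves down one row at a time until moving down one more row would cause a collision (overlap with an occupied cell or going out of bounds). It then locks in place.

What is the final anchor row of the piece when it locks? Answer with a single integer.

Answer: 5

Derivation:
Spawn at (row=0, col=1). Try each row:
  row 0: fits
  row 1: fits
  row 2: fits
  row 3: fits
  row 4: fits
  row 5: fits
  row 6: blocked -> lock at row 5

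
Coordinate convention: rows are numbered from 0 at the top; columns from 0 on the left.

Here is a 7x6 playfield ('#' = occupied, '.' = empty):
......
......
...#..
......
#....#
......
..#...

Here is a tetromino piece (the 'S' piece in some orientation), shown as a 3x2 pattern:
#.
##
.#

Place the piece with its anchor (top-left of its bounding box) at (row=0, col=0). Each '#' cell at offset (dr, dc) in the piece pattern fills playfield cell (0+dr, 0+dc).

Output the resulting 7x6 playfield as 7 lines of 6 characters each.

Answer: #.....
##....
.#.#..
......
#....#
......
..#...

Derivation:
Fill (0+0,0+0) = (0,0)
Fill (0+1,0+0) = (1,0)
Fill (0+1,0+1) = (1,1)
Fill (0+2,0+1) = (2,1)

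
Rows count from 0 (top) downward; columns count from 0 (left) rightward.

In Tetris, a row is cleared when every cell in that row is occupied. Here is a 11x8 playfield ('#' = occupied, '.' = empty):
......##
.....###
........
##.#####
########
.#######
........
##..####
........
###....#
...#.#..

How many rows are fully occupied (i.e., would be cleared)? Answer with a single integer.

Check each row:
  row 0: 6 empty cells -> not full
  row 1: 5 empty cells -> not full
  row 2: 8 empty cells -> not full
  row 3: 1 empty cell -> not full
  row 4: 0 empty cells -> FULL (clear)
  row 5: 1 empty cell -> not full
  row 6: 8 empty cells -> not full
  row 7: 2 empty cells -> not full
  row 8: 8 empty cells -> not full
  row 9: 4 empty cells -> not full
  row 10: 6 empty cells -> not full
Total rows cleared: 1

Answer: 1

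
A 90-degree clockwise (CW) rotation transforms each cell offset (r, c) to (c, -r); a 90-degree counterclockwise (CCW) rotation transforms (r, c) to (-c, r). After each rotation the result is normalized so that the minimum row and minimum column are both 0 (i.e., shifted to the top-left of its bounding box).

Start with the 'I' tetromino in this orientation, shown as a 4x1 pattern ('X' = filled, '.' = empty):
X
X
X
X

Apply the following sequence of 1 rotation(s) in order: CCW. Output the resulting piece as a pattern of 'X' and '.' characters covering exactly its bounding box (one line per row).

Answer: XXXX

Derivation:
Start:
X
X
X
X
After rotation 1 (CCW):
XXXX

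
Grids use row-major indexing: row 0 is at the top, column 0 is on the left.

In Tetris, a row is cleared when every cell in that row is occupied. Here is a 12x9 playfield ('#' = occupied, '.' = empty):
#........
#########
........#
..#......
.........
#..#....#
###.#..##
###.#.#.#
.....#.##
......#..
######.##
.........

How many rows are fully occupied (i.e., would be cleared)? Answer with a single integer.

Check each row:
  row 0: 8 empty cells -> not full
  row 1: 0 empty cells -> FULL (clear)
  row 2: 8 empty cells -> not full
  row 3: 8 empty cells -> not full
  row 4: 9 empty cells -> not full
  row 5: 6 empty cells -> not full
  row 6: 3 empty cells -> not full
  row 7: 3 empty cells -> not full
  row 8: 6 empty cells -> not full
  row 9: 8 empty cells -> not full
  row 10: 1 empty cell -> not full
  row 11: 9 empty cells -> not full
Total rows cleared: 1

Answer: 1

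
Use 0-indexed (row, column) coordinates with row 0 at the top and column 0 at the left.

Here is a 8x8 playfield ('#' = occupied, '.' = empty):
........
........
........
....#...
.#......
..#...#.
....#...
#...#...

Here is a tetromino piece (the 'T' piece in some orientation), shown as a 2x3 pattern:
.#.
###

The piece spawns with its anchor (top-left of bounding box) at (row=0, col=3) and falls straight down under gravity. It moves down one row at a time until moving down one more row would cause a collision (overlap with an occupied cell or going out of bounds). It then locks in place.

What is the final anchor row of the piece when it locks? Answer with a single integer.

Spawn at (row=0, col=3). Try each row:
  row 0: fits
  row 1: fits
  row 2: blocked -> lock at row 1

Answer: 1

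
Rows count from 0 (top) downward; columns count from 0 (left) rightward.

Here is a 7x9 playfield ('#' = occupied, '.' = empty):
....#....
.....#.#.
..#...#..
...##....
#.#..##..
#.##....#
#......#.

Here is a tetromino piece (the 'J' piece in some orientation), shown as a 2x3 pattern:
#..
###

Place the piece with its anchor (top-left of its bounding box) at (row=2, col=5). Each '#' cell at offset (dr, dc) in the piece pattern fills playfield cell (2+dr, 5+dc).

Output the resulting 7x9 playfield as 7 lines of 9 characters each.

Answer: ....#....
.....#.#.
..#..##..
...#####.
#.#..##..
#.##....#
#......#.

Derivation:
Fill (2+0,5+0) = (2,5)
Fill (2+1,5+0) = (3,5)
Fill (2+1,5+1) = (3,6)
Fill (2+1,5+2) = (3,7)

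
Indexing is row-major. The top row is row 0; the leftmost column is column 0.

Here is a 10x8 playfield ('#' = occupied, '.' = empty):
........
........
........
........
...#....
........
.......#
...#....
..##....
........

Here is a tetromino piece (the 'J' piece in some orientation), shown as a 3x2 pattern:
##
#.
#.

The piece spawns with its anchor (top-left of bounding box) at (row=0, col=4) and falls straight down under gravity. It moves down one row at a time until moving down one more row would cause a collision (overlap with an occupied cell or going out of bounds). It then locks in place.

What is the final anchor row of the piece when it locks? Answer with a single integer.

Spawn at (row=0, col=4). Try each row:
  row 0: fits
  row 1: fits
  row 2: fits
  row 3: fits
  row 4: fits
  row 5: fits
  row 6: fits
  row 7: fits
  row 8: blocked -> lock at row 7

Answer: 7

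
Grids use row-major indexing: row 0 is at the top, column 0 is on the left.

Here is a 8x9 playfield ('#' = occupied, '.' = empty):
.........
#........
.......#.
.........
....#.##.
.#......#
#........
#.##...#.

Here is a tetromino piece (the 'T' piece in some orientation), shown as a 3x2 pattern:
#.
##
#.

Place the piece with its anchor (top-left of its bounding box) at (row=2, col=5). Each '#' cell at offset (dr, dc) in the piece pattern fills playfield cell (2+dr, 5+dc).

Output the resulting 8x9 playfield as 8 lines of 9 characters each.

Answer: .........
#........
.....#.#.
.....##..
....####.
.#......#
#........
#.##...#.

Derivation:
Fill (2+0,5+0) = (2,5)
Fill (2+1,5+0) = (3,5)
Fill (2+1,5+1) = (3,6)
Fill (2+2,5+0) = (4,5)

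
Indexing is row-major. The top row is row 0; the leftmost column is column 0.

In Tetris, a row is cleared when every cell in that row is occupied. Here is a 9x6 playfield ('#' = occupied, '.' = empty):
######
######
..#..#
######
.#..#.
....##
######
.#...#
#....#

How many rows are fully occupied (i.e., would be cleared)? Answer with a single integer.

Answer: 4

Derivation:
Check each row:
  row 0: 0 empty cells -> FULL (clear)
  row 1: 0 empty cells -> FULL (clear)
  row 2: 4 empty cells -> not full
  row 3: 0 empty cells -> FULL (clear)
  row 4: 4 empty cells -> not full
  row 5: 4 empty cells -> not full
  row 6: 0 empty cells -> FULL (clear)
  row 7: 4 empty cells -> not full
  row 8: 4 empty cells -> not full
Total rows cleared: 4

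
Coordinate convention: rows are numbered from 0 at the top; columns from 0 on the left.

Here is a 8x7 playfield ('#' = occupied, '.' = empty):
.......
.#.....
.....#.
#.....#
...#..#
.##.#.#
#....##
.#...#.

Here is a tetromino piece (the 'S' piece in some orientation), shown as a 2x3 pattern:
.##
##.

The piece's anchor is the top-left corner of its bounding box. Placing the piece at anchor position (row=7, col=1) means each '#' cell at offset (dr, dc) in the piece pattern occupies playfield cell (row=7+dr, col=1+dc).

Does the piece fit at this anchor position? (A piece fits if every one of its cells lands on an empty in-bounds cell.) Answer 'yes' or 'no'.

Answer: no

Derivation:
Check each piece cell at anchor (7, 1):
  offset (0,1) -> (7,2): empty -> OK
  offset (0,2) -> (7,3): empty -> OK
  offset (1,0) -> (8,1): out of bounds -> FAIL
  offset (1,1) -> (8,2): out of bounds -> FAIL
All cells valid: no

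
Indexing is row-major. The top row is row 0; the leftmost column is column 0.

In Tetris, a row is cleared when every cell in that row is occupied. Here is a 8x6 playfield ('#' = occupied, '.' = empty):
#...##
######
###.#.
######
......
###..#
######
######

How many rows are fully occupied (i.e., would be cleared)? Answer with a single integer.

Check each row:
  row 0: 3 empty cells -> not full
  row 1: 0 empty cells -> FULL (clear)
  row 2: 2 empty cells -> not full
  row 3: 0 empty cells -> FULL (clear)
  row 4: 6 empty cells -> not full
  row 5: 2 empty cells -> not full
  row 6: 0 empty cells -> FULL (clear)
  row 7: 0 empty cells -> FULL (clear)
Total rows cleared: 4

Answer: 4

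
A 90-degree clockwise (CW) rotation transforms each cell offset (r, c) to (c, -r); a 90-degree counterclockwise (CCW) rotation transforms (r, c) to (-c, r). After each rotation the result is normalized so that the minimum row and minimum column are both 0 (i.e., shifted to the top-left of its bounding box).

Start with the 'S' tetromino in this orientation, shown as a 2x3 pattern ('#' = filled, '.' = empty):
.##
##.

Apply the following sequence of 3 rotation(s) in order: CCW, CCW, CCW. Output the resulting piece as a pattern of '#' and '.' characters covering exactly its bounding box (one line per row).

Start:
.##
##.
After rotation 1 (CCW):
#.
##
.#
After rotation 2 (CCW):
.##
##.
After rotation 3 (CCW):
#.
##
.#

Answer: #.
##
.#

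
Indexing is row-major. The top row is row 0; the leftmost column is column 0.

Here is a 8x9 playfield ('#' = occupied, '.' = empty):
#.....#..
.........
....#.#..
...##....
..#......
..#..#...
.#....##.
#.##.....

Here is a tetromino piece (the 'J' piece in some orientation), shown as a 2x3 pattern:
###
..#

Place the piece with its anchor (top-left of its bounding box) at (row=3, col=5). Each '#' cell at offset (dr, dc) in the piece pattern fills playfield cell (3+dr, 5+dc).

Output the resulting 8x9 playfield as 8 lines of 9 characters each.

Answer: #.....#..
.........
....#.#..
...#####.
..#....#.
..#..#...
.#....##.
#.##.....

Derivation:
Fill (3+0,5+0) = (3,5)
Fill (3+0,5+1) = (3,6)
Fill (3+0,5+2) = (3,7)
Fill (3+1,5+2) = (4,7)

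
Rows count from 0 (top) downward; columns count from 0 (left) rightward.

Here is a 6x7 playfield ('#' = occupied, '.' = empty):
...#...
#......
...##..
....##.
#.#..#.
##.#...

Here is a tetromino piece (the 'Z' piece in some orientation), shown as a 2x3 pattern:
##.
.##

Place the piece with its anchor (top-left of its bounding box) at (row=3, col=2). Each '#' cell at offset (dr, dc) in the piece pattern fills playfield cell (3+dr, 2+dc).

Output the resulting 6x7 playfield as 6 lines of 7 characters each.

Fill (3+0,2+0) = (3,2)
Fill (3+0,2+1) = (3,3)
Fill (3+1,2+1) = (4,3)
Fill (3+1,2+2) = (4,4)

Answer: ...#...
#......
...##..
..####.
#.####.
##.#...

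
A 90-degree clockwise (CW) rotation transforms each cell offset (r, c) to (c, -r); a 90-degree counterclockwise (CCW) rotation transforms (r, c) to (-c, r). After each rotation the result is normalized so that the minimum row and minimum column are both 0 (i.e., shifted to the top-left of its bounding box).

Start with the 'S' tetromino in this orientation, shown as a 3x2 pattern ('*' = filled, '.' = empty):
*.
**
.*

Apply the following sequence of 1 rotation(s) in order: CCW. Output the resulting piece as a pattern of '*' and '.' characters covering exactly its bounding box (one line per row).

Start:
*.
**
.*
After rotation 1 (CCW):
.**
**.

Answer: .**
**.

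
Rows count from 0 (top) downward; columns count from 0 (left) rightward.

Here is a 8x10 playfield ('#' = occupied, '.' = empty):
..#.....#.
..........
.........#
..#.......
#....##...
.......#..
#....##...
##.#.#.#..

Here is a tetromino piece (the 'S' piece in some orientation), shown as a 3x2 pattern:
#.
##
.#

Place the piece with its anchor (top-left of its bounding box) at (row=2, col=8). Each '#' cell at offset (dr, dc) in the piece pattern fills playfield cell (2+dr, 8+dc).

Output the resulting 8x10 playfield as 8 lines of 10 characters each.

Fill (2+0,8+0) = (2,8)
Fill (2+1,8+0) = (3,8)
Fill (2+1,8+1) = (3,9)
Fill (2+2,8+1) = (4,9)

Answer: ..#.....#.
..........
........##
..#.....##
#....##..#
.......#..
#....##...
##.#.#.#..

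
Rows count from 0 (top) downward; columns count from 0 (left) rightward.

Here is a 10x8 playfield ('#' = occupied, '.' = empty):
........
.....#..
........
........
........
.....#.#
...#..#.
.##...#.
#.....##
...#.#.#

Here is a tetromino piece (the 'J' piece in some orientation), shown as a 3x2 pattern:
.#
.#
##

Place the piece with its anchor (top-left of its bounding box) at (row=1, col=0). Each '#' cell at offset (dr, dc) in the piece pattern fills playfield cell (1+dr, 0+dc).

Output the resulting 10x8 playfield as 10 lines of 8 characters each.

Answer: ........
.#...#..
.#......
##......
........
.....#.#
...#..#.
.##...#.
#.....##
...#.#.#

Derivation:
Fill (1+0,0+1) = (1,1)
Fill (1+1,0+1) = (2,1)
Fill (1+2,0+0) = (3,0)
Fill (1+2,0+1) = (3,1)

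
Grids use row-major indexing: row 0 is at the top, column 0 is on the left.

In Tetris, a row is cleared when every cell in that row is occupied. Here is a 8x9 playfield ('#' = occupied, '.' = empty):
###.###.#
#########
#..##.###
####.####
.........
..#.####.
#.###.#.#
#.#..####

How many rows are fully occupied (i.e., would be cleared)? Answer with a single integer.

Check each row:
  row 0: 2 empty cells -> not full
  row 1: 0 empty cells -> FULL (clear)
  row 2: 3 empty cells -> not full
  row 3: 1 empty cell -> not full
  row 4: 9 empty cells -> not full
  row 5: 4 empty cells -> not full
  row 6: 3 empty cells -> not full
  row 7: 3 empty cells -> not full
Total rows cleared: 1

Answer: 1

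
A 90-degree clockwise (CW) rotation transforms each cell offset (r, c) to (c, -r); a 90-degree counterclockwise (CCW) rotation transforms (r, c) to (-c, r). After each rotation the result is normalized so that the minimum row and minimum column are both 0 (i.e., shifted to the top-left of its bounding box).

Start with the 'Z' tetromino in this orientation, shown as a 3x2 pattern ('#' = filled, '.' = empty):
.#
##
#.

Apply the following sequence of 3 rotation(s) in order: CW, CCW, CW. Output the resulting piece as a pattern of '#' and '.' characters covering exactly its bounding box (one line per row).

Start:
.#
##
#.
After rotation 1 (CW):
##.
.##
After rotation 2 (CCW):
.#
##
#.
After rotation 3 (CW):
##.
.##

Answer: ##.
.##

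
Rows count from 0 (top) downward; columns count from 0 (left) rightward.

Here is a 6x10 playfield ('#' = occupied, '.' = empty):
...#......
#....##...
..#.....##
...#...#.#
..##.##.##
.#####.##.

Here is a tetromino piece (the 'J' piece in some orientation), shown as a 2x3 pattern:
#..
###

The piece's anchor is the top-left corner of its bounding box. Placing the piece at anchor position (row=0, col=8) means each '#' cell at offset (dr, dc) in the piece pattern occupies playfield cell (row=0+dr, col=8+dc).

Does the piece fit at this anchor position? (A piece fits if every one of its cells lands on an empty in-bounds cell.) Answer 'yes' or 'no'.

Check each piece cell at anchor (0, 8):
  offset (0,0) -> (0,8): empty -> OK
  offset (1,0) -> (1,8): empty -> OK
  offset (1,1) -> (1,9): empty -> OK
  offset (1,2) -> (1,10): out of bounds -> FAIL
All cells valid: no

Answer: no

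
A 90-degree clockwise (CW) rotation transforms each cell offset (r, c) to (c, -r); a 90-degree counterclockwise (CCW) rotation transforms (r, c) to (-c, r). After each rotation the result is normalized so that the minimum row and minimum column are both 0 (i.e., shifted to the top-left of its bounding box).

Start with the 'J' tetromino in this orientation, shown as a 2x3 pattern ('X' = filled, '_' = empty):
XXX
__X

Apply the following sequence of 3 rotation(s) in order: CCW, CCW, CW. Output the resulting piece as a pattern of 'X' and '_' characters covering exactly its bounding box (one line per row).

Answer: XX
X_
X_

Derivation:
Start:
XXX
__X
After rotation 1 (CCW):
XX
X_
X_
After rotation 2 (CCW):
X__
XXX
After rotation 3 (CW):
XX
X_
X_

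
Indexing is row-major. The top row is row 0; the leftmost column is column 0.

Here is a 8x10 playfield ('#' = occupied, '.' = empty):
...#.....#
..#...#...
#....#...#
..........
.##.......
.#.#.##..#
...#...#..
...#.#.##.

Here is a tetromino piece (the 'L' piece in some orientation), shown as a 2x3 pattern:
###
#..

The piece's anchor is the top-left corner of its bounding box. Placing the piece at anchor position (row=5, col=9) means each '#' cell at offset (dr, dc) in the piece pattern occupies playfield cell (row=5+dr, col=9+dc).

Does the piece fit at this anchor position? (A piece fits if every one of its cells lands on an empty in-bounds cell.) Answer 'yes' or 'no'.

Answer: no

Derivation:
Check each piece cell at anchor (5, 9):
  offset (0,0) -> (5,9): occupied ('#') -> FAIL
  offset (0,1) -> (5,10): out of bounds -> FAIL
  offset (0,2) -> (5,11): out of bounds -> FAIL
  offset (1,0) -> (6,9): empty -> OK
All cells valid: no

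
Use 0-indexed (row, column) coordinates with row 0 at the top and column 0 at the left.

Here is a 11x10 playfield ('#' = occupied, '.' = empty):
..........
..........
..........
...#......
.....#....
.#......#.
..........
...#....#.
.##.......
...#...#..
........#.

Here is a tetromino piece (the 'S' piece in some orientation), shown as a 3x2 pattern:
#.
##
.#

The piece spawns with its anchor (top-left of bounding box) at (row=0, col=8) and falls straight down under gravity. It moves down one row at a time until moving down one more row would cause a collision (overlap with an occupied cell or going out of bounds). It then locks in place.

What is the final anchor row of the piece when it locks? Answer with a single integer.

Answer: 3

Derivation:
Spawn at (row=0, col=8). Try each row:
  row 0: fits
  row 1: fits
  row 2: fits
  row 3: fits
  row 4: blocked -> lock at row 3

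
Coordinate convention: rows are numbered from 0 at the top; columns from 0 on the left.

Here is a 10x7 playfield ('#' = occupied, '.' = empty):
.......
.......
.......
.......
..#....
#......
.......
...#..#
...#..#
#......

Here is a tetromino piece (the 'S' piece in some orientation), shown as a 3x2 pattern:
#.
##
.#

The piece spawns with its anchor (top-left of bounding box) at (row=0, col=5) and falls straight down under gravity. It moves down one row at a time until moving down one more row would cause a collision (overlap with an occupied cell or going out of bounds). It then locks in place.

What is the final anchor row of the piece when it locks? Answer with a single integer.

Spawn at (row=0, col=5). Try each row:
  row 0: fits
  row 1: fits
  row 2: fits
  row 3: fits
  row 4: fits
  row 5: blocked -> lock at row 4

Answer: 4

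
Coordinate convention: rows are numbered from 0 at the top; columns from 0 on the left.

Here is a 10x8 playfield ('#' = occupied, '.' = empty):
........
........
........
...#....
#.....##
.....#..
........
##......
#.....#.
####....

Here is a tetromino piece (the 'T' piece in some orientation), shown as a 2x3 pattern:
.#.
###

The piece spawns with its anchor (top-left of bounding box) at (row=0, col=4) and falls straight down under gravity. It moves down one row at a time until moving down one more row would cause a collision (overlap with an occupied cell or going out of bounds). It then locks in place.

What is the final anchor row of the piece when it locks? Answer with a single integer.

Spawn at (row=0, col=4). Try each row:
  row 0: fits
  row 1: fits
  row 2: fits
  row 3: blocked -> lock at row 2

Answer: 2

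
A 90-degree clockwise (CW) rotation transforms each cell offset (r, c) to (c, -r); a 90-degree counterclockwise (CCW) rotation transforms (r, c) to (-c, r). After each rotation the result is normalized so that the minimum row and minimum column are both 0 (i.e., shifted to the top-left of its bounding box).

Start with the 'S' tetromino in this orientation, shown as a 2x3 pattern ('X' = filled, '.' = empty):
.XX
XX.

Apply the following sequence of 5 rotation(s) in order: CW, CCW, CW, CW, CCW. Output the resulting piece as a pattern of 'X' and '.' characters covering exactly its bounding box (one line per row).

Start:
.XX
XX.
After rotation 1 (CW):
X.
XX
.X
After rotation 2 (CCW):
.XX
XX.
After rotation 3 (CW):
X.
XX
.X
After rotation 4 (CW):
.XX
XX.
After rotation 5 (CCW):
X.
XX
.X

Answer: X.
XX
.X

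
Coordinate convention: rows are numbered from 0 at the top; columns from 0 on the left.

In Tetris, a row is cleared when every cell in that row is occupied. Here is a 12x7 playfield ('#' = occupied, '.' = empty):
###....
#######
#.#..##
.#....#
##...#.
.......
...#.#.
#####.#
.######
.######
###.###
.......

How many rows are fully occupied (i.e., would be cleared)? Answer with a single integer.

Answer: 1

Derivation:
Check each row:
  row 0: 4 empty cells -> not full
  row 1: 0 empty cells -> FULL (clear)
  row 2: 3 empty cells -> not full
  row 3: 5 empty cells -> not full
  row 4: 4 empty cells -> not full
  row 5: 7 empty cells -> not full
  row 6: 5 empty cells -> not full
  row 7: 1 empty cell -> not full
  row 8: 1 empty cell -> not full
  row 9: 1 empty cell -> not full
  row 10: 1 empty cell -> not full
  row 11: 7 empty cells -> not full
Total rows cleared: 1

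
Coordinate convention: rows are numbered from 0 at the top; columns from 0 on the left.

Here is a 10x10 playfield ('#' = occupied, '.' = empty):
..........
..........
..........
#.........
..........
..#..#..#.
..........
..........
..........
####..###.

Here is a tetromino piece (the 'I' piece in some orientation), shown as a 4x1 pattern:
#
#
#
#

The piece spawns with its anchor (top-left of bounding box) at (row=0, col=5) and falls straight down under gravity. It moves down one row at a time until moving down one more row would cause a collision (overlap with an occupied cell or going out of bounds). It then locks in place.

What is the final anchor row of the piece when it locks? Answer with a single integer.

Answer: 1

Derivation:
Spawn at (row=0, col=5). Try each row:
  row 0: fits
  row 1: fits
  row 2: blocked -> lock at row 1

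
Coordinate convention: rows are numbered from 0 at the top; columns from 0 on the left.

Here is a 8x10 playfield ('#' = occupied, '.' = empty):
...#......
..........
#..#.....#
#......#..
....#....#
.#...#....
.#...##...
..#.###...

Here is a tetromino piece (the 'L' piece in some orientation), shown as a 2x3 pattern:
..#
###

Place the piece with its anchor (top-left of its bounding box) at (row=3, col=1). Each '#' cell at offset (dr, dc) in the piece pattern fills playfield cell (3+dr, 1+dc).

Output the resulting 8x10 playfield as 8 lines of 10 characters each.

Answer: ...#......
..........
#..#.....#
#..#...#..
.####....#
.#...#....
.#...##...
..#.###...

Derivation:
Fill (3+0,1+2) = (3,3)
Fill (3+1,1+0) = (4,1)
Fill (3+1,1+1) = (4,2)
Fill (3+1,1+2) = (4,3)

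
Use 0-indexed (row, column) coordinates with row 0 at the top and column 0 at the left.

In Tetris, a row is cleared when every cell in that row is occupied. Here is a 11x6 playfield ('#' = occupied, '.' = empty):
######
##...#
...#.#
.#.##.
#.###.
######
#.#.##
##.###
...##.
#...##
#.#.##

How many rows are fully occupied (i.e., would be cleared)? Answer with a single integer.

Answer: 2

Derivation:
Check each row:
  row 0: 0 empty cells -> FULL (clear)
  row 1: 3 empty cells -> not full
  row 2: 4 empty cells -> not full
  row 3: 3 empty cells -> not full
  row 4: 2 empty cells -> not full
  row 5: 0 empty cells -> FULL (clear)
  row 6: 2 empty cells -> not full
  row 7: 1 empty cell -> not full
  row 8: 4 empty cells -> not full
  row 9: 3 empty cells -> not full
  row 10: 2 empty cells -> not full
Total rows cleared: 2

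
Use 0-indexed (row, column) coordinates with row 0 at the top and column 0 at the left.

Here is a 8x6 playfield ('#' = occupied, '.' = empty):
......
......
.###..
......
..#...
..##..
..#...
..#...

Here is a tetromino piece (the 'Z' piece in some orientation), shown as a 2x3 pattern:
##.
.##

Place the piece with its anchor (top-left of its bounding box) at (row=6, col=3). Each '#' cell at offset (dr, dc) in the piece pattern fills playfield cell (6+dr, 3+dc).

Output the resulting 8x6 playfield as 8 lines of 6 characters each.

Answer: ......
......
.###..
......
..#...
..##..
..###.
..#.##

Derivation:
Fill (6+0,3+0) = (6,3)
Fill (6+0,3+1) = (6,4)
Fill (6+1,3+1) = (7,4)
Fill (6+1,3+2) = (7,5)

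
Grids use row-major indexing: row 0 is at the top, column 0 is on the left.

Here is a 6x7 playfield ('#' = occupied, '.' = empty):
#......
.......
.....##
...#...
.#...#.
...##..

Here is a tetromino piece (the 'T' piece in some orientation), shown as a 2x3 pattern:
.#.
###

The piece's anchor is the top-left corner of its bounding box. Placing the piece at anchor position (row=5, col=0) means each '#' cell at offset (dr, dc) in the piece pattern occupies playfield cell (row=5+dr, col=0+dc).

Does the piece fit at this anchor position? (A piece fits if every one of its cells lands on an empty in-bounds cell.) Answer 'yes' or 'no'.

Check each piece cell at anchor (5, 0):
  offset (0,1) -> (5,1): empty -> OK
  offset (1,0) -> (6,0): out of bounds -> FAIL
  offset (1,1) -> (6,1): out of bounds -> FAIL
  offset (1,2) -> (6,2): out of bounds -> FAIL
All cells valid: no

Answer: no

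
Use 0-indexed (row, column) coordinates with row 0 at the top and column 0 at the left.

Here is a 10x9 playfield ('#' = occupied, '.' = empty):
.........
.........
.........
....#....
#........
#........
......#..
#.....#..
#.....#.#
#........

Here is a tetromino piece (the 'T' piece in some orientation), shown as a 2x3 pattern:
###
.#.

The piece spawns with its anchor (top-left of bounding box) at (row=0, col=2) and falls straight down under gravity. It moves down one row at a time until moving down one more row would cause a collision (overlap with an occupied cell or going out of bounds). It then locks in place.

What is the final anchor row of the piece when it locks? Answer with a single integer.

Answer: 2

Derivation:
Spawn at (row=0, col=2). Try each row:
  row 0: fits
  row 1: fits
  row 2: fits
  row 3: blocked -> lock at row 2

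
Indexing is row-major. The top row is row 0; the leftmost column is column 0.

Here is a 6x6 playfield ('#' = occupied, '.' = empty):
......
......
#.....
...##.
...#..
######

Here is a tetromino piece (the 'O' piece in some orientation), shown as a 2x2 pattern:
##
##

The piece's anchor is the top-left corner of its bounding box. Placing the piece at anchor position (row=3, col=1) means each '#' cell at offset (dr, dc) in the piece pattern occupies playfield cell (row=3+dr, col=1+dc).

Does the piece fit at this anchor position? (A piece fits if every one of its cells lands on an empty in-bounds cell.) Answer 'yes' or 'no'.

Answer: yes

Derivation:
Check each piece cell at anchor (3, 1):
  offset (0,0) -> (3,1): empty -> OK
  offset (0,1) -> (3,2): empty -> OK
  offset (1,0) -> (4,1): empty -> OK
  offset (1,1) -> (4,2): empty -> OK
All cells valid: yes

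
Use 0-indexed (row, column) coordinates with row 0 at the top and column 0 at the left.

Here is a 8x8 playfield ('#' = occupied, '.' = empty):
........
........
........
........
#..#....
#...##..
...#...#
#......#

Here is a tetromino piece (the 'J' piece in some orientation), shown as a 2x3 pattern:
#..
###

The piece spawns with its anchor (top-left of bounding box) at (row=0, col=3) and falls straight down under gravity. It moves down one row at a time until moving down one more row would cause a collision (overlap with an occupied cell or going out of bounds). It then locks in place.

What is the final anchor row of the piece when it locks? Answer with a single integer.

Answer: 2

Derivation:
Spawn at (row=0, col=3). Try each row:
  row 0: fits
  row 1: fits
  row 2: fits
  row 3: blocked -> lock at row 2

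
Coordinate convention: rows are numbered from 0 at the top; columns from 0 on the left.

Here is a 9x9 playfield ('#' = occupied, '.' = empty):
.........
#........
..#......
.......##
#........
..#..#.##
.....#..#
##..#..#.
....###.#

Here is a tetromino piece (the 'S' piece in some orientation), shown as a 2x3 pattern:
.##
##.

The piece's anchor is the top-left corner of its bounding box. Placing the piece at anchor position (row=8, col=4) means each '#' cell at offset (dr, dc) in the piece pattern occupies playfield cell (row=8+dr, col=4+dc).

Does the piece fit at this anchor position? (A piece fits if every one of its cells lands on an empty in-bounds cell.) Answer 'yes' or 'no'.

Answer: no

Derivation:
Check each piece cell at anchor (8, 4):
  offset (0,1) -> (8,5): occupied ('#') -> FAIL
  offset (0,2) -> (8,6): occupied ('#') -> FAIL
  offset (1,0) -> (9,4): out of bounds -> FAIL
  offset (1,1) -> (9,5): out of bounds -> FAIL
All cells valid: no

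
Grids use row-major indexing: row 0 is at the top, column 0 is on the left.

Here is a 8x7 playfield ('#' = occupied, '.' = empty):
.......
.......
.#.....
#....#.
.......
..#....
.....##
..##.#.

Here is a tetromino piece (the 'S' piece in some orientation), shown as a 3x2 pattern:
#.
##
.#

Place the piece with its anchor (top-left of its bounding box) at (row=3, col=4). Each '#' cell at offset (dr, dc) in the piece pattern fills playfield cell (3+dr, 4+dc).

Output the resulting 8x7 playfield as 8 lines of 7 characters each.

Fill (3+0,4+0) = (3,4)
Fill (3+1,4+0) = (4,4)
Fill (3+1,4+1) = (4,5)
Fill (3+2,4+1) = (5,5)

Answer: .......
.......
.#.....
#...##.
....##.
..#..#.
.....##
..##.#.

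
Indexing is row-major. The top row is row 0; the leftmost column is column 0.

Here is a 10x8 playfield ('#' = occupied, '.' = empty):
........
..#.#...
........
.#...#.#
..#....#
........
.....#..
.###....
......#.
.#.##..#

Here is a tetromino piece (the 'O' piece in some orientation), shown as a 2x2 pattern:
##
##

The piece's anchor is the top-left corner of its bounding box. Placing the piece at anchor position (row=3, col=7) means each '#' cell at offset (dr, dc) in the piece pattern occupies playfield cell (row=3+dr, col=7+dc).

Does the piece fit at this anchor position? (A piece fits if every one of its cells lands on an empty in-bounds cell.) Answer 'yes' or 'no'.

Check each piece cell at anchor (3, 7):
  offset (0,0) -> (3,7): occupied ('#') -> FAIL
  offset (0,1) -> (3,8): out of bounds -> FAIL
  offset (1,0) -> (4,7): occupied ('#') -> FAIL
  offset (1,1) -> (4,8): out of bounds -> FAIL
All cells valid: no

Answer: no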